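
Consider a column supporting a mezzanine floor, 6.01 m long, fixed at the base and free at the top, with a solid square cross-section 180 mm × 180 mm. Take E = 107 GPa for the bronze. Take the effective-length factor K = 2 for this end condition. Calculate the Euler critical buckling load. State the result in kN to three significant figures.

I = a⁴/12 = 180⁴/12 = 8.748×10^7 mm⁴
I = 8.748×10^7 mm⁴ = 8.748×10^-5 m⁴
Effective length L_e = K·L = 2 × 6.01 = 12.02 m
P_cr = π²EI / L_e² = π² × 107×10⁹ × 8.748×10^-5 / 12.02² = 6.394×10^5 N

P_cr ≈ 639 kN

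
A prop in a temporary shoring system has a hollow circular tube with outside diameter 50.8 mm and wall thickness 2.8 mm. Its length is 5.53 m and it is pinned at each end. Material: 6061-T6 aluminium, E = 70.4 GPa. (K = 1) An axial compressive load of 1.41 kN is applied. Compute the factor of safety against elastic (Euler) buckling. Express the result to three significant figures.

n ≈ 1.97

Inner diameter d_i = 50.8 − 2×2.8 = 45.20 mm
I = π(d_o⁴ − d_i⁴)/64 = π(50.8⁴ − 45.20⁴)/64 = 1.220×10^5 mm⁴
I = 1.220×10^5 mm⁴ = 1.220×10^-7 m⁴
Effective length L_e = K·L = 1 × 5.53 = 5.530 m
P_cr = π²EI / L_e² = π² × 70.4×10⁹ × 1.220×10^-7 / 5.530² = 2.772×10^3 N
Factor of safety n = P_cr / P = 2.7723 / 1.41 = 1.97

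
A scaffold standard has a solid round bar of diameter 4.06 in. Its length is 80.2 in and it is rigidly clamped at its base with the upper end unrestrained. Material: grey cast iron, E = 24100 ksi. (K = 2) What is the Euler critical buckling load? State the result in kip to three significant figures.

I = πd⁴/64 = π×4.06⁴/64 = 13.34 in⁴
Effective length L_e = K·L = 2 × 80.2 = 160.4 in
P_cr = π²EI / L_e² = π² × 24100×10³ × 13.34 / 160.4² = 1.233×10^5 lb

P_cr ≈ 123 kip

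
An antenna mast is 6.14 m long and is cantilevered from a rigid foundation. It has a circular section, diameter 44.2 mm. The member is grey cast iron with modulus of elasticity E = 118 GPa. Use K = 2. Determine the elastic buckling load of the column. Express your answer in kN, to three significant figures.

I = πd⁴/64 = π×44.2⁴/64 = 1.874×10^5 mm⁴
I = 1.874×10^5 mm⁴ = 1.874×10^-7 m⁴
Effective length L_e = K·L = 2 × 6.14 = 12.28 m
P_cr = π²EI / L_e² = π² × 118×10⁹ × 1.874×10^-7 / 12.28² = 1.447×10^3 N

P_cr ≈ 1.45 kN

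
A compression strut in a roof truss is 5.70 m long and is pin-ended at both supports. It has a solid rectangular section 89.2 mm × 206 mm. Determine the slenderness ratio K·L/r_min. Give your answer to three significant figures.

For a rectangle r_min = b/√12 = 89.2/√12 = 25.75 mm
L_e = K·L = 1 × 5.70 m = 5.700 m = 5700.0 mm
λ = L_e / r_min = 5700.0 / 25.75 = 221

λ ≈ 221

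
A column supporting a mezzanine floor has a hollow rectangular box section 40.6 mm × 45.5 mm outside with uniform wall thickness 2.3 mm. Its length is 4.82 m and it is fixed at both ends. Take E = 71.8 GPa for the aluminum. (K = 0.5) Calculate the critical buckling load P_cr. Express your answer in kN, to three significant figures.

Inner dimensions: h_i = 45.5 − 2×2.3 = 40.90 mm, b_i = 40.6 − 2×2.3 = 36.00 mm
Weak-axis I_min = (h_o·b_o³ − h_i·b_i³)/12 with b_o = 40.6, b_i = 36.00 mm (shorter outer/inner sides).
I_min = (45.5×40.6³ − 40.90×36.00³)/12 = 9.473×10^4 mm⁴
I = 9.473×10^4 mm⁴ = 9.473×10^-8 m⁴
Effective length L_e = K·L = 0.5 × 4.82 = 2.410 m
P_cr = π²EI / L_e² = π² × 71.8×10⁹ × 9.473×10^-8 / 2.410² = 1.156×10^4 N

P_cr ≈ 11.6 kN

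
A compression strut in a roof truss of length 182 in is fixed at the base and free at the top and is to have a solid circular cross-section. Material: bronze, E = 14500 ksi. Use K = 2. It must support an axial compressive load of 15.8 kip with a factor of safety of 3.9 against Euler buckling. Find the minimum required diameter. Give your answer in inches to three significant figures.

d ≈ 5.84 in

Required P_cr = n·P = 3.9 × 15.8 = 61.62 kip
L_e = K·L = 2 × 182 = 364.0 in
Required I = P_cr·L_e²/(π²E) = 6.162×10^4 × 364.0² / (π² × 1.45×10^7) = 57.05 in⁴
Solid circle: I = πd⁴/64  ⇒  d = (64I/π)^(1/4) = (64×57.05/π)^(1/4) = 5.84 in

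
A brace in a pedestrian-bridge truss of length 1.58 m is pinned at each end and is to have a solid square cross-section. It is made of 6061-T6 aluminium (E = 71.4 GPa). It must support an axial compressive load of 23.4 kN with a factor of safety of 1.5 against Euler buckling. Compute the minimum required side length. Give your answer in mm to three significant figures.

Required P_cr = n·P = 1.5 × 23.4 = 35.10 kN
L_e = K·L = 1 × 1.58 = 1.580 m
Required I = P_cr·L_e²/(π²E) = 3.510×10^4 × 1.580² / (π² × 7.14×10^10) = 1.243×10^-7 m⁴
I_req = 1.243×10^5 mm⁴
Solid square: I = a⁴/12  ⇒  a = (12I)^(1/4) = (12×1.243×10^5)^(1/4) = 35.0 mm

a ≈ 35.0 mm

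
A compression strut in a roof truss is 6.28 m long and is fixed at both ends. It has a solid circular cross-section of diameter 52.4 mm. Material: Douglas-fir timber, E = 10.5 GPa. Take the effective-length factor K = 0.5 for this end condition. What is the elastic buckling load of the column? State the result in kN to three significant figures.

I = πd⁴/64 = π×52.4⁴/64 = 3.701×10^5 mm⁴
I = 3.701×10^5 mm⁴ = 3.701×10^-7 m⁴
Effective length L_e = K·L = 0.5 × 6.28 = 3.140 m
P_cr = π²EI / L_e² = π² × 10.5×10⁹ × 3.701×10^-7 / 3.140² = 3.890×10^3 N

P_cr ≈ 3.89 kN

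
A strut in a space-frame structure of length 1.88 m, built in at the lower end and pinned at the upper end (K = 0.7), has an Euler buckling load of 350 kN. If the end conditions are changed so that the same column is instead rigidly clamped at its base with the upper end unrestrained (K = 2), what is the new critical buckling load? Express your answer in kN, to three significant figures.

P_cr ≈ 42.9 kN

P_cr ∝ 1/K², so P_cr,new = P_cr,old × (K_old/K_new)² = 350 × (0.7/2)²
= 350 × 0.1225 = 42.9 kN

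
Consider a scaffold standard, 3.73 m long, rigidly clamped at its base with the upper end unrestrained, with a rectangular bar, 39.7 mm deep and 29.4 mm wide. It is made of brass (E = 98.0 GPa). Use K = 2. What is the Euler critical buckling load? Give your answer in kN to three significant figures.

P_cr ≈ 1.46 kN

Buckling occurs about the weak axis: I_min = h·b³/12 with b = 29.4 mm (the shorter side).
I_min = 39.7×29.4³/12 = 8.407×10^4 mm⁴
I = 8.407×10^4 mm⁴ = 8.407×10^-8 m⁴
Effective length L_e = K·L = 2 × 3.73 = 7.460 m
P_cr = π²EI / L_e² = π² × 98.0×10⁹ × 8.407×10^-8 / 7.460² = 1.461×10^3 N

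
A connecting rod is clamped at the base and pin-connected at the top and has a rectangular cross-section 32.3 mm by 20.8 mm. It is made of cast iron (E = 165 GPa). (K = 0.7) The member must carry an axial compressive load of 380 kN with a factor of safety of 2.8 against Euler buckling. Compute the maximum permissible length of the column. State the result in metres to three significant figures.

Buckling occurs about the weak axis: I_min = h·b³/12 with b = 20.8 mm (the shorter side).
I_min = 32.3×20.8³/12 = 2.422×10^4 mm⁴
I = 2.422×10^-8 m⁴
Required critical load P_cr = n·P = 2.8 × 380 = 1064 kN = 1.064×10^6 N
From P_cr = π²EI/(K·L)²:  L = (1/K)·√(π²EI/P_cr) = (1/0.7)·√(π²×1.65×10^11×2.422×10^-8/1.064×10^6)
L = 0.275 m

L_max ≈ 0.275 m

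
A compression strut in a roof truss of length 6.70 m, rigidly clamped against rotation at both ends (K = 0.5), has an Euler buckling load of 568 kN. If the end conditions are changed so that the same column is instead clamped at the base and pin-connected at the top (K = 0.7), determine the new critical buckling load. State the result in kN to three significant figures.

P_cr ∝ 1/K², so P_cr,new = P_cr,old × (K_old/K_new)² = 568 × (0.5/0.7)²
= 568 × 0.5102 = 290 kN

P_cr ≈ 290 kN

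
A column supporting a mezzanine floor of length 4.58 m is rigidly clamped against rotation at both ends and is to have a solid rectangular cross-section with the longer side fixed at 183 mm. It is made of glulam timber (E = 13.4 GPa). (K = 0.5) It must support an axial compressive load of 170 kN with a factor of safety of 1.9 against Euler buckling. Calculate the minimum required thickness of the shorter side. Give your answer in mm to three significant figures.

b ≈ 94.3 mm

Required P_cr = n·P = 1.9 × 170 = 323.0 kN
L_e = K·L = 0.5 × 4.58 = 2.290 m
Required I = P_cr·L_e²/(π²E) = 3.230×10^5 × 2.290² / (π² × 1.34×10^10) = 1.281×10^-5 m⁴
I_req = 1.281×10^7 mm⁴
Rectangle, weak axis: I_min = h·b³/12 with h = 183 mm fixed  ⇒  b = (12I/h)^(1/3) = 94.3 mm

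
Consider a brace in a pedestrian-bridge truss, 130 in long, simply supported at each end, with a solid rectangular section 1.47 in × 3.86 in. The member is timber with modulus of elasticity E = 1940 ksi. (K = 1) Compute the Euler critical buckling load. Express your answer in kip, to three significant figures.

P_cr ≈ 1.16 kip

Buckling occurs about the weak axis: I_min = h·b³/12 with b = 1.47 in (the shorter side).
I_min = 3.86×1.47³/12 = 1.022 in⁴
Effective length L_e = K·L = 1 × 130 = 130.0 in
P_cr = π²EI / L_e² = π² × 1940×10³ × 1.022 / 130.0² = 1.158×10^3 lb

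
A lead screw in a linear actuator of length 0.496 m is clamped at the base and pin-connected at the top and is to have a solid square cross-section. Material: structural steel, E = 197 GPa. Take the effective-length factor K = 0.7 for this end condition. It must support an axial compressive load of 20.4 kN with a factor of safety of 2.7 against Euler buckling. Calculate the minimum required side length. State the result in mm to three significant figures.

a ≈ 14.2 mm

Required P_cr = n·P = 2.7 × 20.4 = 55.08 kN
L_e = K·L = 0.7 × 0.496 = 0.3472 m
Required I = P_cr·L_e²/(π²E) = 5.508×10^4 × 0.3472² / (π² × 1.97×10^11) = 3.415×10^-9 m⁴
I_req = 3.415×10^3 mm⁴
Solid square: I = a⁴/12  ⇒  a = (12I)^(1/4) = (12×3.415×10^3)^(1/4) = 14.2 mm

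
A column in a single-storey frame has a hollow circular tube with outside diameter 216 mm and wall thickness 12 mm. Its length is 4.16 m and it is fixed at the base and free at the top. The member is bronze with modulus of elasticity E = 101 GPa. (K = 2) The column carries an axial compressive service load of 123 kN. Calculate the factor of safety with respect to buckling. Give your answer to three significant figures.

n ≈ 4.70

Inner diameter d_i = 216 − 2×12 = 192.0 mm
I = π(d_o⁴ − d_i⁴)/64 = π(216⁴ − 192.0⁴)/64 = 4.015×10^7 mm⁴
I = 4.015×10^7 mm⁴ = 4.015×10^-5 m⁴
Effective length L_e = K·L = 2 × 4.16 = 8.320 m
P_cr = π²EI / L_e² = π² × 101×10⁹ × 4.015×10^-5 / 8.320² = 5.781×10^5 N
Factor of safety n = P_cr / P = 578.10 / 123 = 4.70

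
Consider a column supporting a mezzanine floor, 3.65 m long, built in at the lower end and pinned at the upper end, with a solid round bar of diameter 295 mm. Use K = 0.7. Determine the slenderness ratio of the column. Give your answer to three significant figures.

For a solid circle r = d/4 = 295/4 = 73.75 mm
L_e = K·L = 0.7 × 3.65 m = 2.555 m = 2555.0 mm
λ = L_e / r_min = 2555.0 / 73.75 = 34.6

λ ≈ 34.6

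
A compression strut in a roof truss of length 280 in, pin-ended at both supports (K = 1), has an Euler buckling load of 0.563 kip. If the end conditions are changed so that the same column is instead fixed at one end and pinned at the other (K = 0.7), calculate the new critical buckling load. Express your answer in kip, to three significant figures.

P_cr ≈ 1.15 kip

P_cr ∝ 1/K², so P_cr,new = P_cr,old × (K_old/K_new)² = 0.563 × (1/0.7)²
= 0.563 × 2.041 = 1.15 kip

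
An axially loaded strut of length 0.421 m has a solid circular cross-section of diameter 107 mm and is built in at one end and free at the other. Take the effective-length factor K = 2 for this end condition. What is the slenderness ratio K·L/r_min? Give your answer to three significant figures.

For a solid circle r = d/4 = 107/4 = 26.75 mm
L_e = K·L = 2 × 0.421 m = 0.8420 m = 842.00 mm
λ = L_e / r_min = 842.00 / 26.75 = 31.5

λ ≈ 31.5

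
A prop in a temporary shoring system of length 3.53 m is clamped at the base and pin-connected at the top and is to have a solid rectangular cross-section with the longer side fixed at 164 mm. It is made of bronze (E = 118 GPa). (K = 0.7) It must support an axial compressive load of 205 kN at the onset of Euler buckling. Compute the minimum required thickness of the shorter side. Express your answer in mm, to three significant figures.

b ≈ 42.8 mm

L_e = K·L = 0.7 × 3.53 = 2.471 m
Required I = P_cr·L_e²/(π²E) = 2.050×10^5 × 2.471² / (π² × 1.18×10^11) = 1.075×10^-6 m⁴
I_req = 1.075×10^6 mm⁴
Rectangle, weak axis: I_min = h·b³/12 with h = 164 mm fixed  ⇒  b = (12I/h)^(1/3) = 42.8 mm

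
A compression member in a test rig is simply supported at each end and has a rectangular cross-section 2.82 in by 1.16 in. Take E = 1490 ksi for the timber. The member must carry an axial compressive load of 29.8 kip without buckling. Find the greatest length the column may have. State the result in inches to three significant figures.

L_max ≈ 13.5 in

Buckling occurs about the weak axis: I_min = h·b³/12 with b = 1.16 in (the shorter side).
I_min = 2.82×1.16³/12 = 0.3668 in⁴
At the buckling limit P_cr = P = 2.980×10^4 lb
From P_cr = π²EI/(K·L)²:  L = (1/K)·√(π²EI/P_cr) = (1/1)·√(π²×1.49×10^6×0.3668/2.980×10^4)
L = 13.5 in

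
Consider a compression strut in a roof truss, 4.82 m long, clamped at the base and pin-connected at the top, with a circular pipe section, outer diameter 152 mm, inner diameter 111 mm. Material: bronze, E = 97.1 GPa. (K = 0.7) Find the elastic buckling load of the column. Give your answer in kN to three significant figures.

d_o = 152 mm, d_i = 111 mm
I = π(d_o⁴ − d_i⁴)/64 = π(152⁴ − 111.0⁴)/64 = 1.875×10^7 mm⁴
I = 1.875×10^7 mm⁴ = 1.875×10^-5 m⁴
Effective length L_e = K·L = 0.7 × 4.82 = 3.374 m
P_cr = π²EI / L_e² = π² × 97.1×10⁹ × 1.875×10^-5 / 3.374² = 1.579×10^6 N

P_cr ≈ 1580 kN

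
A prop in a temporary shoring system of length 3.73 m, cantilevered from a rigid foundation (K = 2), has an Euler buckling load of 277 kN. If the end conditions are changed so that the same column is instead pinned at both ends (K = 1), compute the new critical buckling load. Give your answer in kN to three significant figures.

P_cr ≈ 1110 kN

P_cr ∝ 1/K², so P_cr,new = P_cr,old × (K_old/K_new)² = 277 × (2/1)²
= 277 × 4.000 = 1110 kN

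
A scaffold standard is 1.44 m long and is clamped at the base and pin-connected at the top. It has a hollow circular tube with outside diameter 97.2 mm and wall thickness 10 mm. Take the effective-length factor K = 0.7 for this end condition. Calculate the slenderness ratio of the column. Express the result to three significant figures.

Inner diameter d_i = 97.2 − 2×10 = 77.20 mm
I = π(d_o⁴ − d_i⁴)/64 = π(97.2⁴ − 77.20⁴)/64 = 2.638×10^6 mm⁴
A = 2.739×10^3 mm²;  r_min = √(I/A) = √(2.638×10^6/2.739×10^3) = 31.03 mm
L_e = K·L = 0.7 × 1.44 m = 1.008 m = 1008.0 mm
λ = L_e / r_min = 1008.0 / 31.03 = 32.5

λ ≈ 32.5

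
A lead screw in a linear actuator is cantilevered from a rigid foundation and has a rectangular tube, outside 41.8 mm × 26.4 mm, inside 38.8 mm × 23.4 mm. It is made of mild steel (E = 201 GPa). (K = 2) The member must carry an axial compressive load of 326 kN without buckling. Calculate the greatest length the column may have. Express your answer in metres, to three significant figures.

Weak-axis I_min = (h_o·b_o³ − h_i·b_i³)/12 with b_o = 26.4, b_i = 23.40 mm (shorter outer/inner sides).
I_min = (41.8×26.4³ − 38.80×23.40³)/12 = 2.266×10^4 mm⁴
I = 2.266×10^-8 m⁴
At the buckling limit P_cr = P = 3.260×10^5 N
From P_cr = π²EI/(K·L)²:  L = (1/K)·√(π²EI/P_cr) = (1/2)·√(π²×2.01×10^11×2.266×10^-8/3.260×10^5)
L = 0.186 m

L_max ≈ 0.186 m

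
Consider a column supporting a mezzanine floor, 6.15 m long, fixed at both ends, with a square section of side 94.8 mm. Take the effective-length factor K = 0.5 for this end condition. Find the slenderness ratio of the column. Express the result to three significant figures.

For a square r = a/√12 = 94.8/√12 = 27.37 mm
L_e = K·L = 0.5 × 6.15 m = 3.075 m = 3075.0 mm
λ = L_e / r_min = 3075.0 / 27.37 = 112

λ ≈ 112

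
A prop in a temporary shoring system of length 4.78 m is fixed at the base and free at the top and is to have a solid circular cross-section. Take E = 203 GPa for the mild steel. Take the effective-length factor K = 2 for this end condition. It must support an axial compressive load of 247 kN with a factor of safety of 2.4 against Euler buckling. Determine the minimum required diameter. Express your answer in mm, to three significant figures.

d ≈ 153 mm

Required P_cr = n·P = 2.4 × 247 = 592.8 kN
L_e = K·L = 2 × 4.78 = 9.560 m
Required I = P_cr·L_e²/(π²E) = 5.928×10^5 × 9.560² / (π² × 2.03×10^11) = 2.704×10^-5 m⁴
I_req = 2.704×10^7 mm⁴
Solid circle: I = πd⁴/64  ⇒  d = (64I/π)^(1/4) = (64×2.704×10^7/π)^(1/4) = 153 mm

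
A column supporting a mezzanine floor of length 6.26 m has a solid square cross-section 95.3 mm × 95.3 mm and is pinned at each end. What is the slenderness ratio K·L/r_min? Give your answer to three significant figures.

λ ≈ 228

For a square r = a/√12 = 95.3/√12 = 27.51 mm
L_e = K·L = 1 × 6.26 m = 6.260 m = 6260.0 mm
λ = L_e / r_min = 6260.0 / 27.51 = 228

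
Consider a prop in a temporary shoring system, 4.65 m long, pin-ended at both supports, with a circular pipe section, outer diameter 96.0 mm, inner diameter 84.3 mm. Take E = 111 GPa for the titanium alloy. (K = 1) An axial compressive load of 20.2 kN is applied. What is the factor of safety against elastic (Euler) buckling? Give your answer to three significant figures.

n ≈ 4.24

d_o = 96.0 mm, d_i = 84.3 mm
I = π(d_o⁴ − d_i⁴)/64 = π(96.0⁴ − 84.30⁴)/64 = 1.690×10^6 mm⁴
I = 1.690×10^6 mm⁴ = 1.690×10^-6 m⁴
Effective length L_e = K·L = 1 × 4.65 = 4.650 m
P_cr = π²EI / L_e² = π² × 111×10⁹ × 1.690×10^-6 / 4.650² = 8.564×10^4 N
Factor of safety n = P_cr / P = 85.636 / 20.2 = 4.24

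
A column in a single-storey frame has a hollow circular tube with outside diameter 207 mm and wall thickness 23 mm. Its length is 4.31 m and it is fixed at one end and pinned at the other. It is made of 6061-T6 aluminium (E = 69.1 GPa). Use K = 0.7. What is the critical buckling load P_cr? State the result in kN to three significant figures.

Inner diameter d_i = 207 − 2×23 = 161.0 mm
I = π(d_o⁴ − d_i⁴)/64 = π(207⁴ − 161.0⁴)/64 = 5.714×10^7 mm⁴
I = 5.714×10^7 mm⁴ = 5.714×10^-5 m⁴
Effective length L_e = K·L = 0.7 × 4.31 = 3.017 m
P_cr = π²EI / L_e² = π² × 69.1×10⁹ × 5.714×10^-5 / 3.017² = 4.282×10^6 N

P_cr ≈ 4280 kN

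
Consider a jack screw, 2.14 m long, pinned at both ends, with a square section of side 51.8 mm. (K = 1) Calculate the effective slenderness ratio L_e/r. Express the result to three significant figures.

λ ≈ 143

For a square r = a/√12 = 51.8/√12 = 14.95 mm
L_e = K·L = 1 × 2.14 m = 2.140 m = 2140.0 mm
λ = L_e / r_min = 2140.0 / 14.95 = 143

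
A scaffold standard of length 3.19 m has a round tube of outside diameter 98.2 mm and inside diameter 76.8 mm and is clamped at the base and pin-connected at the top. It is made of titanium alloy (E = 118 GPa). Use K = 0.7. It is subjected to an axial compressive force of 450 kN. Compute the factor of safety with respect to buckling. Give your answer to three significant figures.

n ≈ 1.48

d_o = 98.2 mm, d_i = 76.8 mm
I = π(d_o⁴ − d_i⁴)/64 = π(98.2⁴ − 76.80⁴)/64 = 2.857×10^6 mm⁴
I = 2.857×10^6 mm⁴ = 2.857×10^-6 m⁴
Effective length L_e = K·L = 0.7 × 3.19 = 2.233 m
P_cr = π²EI / L_e² = π² × 118×10⁹ × 2.857×10^-6 / 2.233² = 6.673×10^5 N
Factor of safety n = P_cr / P = 667.30 / 450 = 1.48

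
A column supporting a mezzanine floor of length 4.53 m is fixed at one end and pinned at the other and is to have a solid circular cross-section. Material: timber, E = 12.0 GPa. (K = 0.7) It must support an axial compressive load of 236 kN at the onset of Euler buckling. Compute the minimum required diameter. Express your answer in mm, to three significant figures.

d ≈ 142 mm

L_e = K·L = 0.7 × 4.53 = 3.171 m
Required I = P_cr·L_e²/(π²E) = 2.360×10^5 × 3.171² / (π² × 1.20×10^10) = 2.004×10^-5 m⁴
I_req = 2.004×10^7 mm⁴
Solid circle: I = πd⁴/64  ⇒  d = (64I/π)^(1/4) = (64×2.004×10^7/π)^(1/4) = 142 mm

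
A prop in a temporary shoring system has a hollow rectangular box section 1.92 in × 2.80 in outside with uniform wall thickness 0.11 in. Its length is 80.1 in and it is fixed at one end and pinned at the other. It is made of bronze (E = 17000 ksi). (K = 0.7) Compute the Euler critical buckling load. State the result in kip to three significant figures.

P_cr ≈ 31.8 kip

Inner dimensions: h_i = 2.80 − 2×0.11 = 2.580 in, b_i = 1.92 − 2×0.11 = 1.700 in
Weak-axis I_min = (h_o·b_o³ − h_i·b_i³)/12 with b_o = 1.92, b_i = 1.700 in (shorter outer/inner sides).
I_min = (2.80×1.92³ − 2.580×1.700³)/12 = 0.5952 in⁴
Effective length L_e = K·L = 0.7 × 80.1 = 56.07 in
P_cr = π²EI / L_e² = π² × 17000×10³ × 0.5952 / 56.07² = 3.177×10^4 lb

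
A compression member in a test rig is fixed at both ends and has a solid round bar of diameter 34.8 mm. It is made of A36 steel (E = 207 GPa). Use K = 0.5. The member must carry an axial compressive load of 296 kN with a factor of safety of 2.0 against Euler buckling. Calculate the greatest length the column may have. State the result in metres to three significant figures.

I = πd⁴/64 = π×34.8⁴/64 = 7.199×10^4 mm⁴
I = 7.199×10^-8 m⁴
Required critical load P_cr = n·P = 2.0 × 296 = 592.0 kN = 5.920×10^5 N
From P_cr = π²EI/(K·L)²:  L = (1/K)·√(π²EI/P_cr) = (1/0.5)·√(π²×2.07×10^11×7.199×10^-8/5.920×10^5)
L = 0.997 m

L_max ≈ 0.997 m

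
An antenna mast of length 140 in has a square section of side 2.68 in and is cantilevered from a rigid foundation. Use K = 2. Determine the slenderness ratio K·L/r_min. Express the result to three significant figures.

For a square r = a/√12 = 2.68/√12 = 0.7736 in
L_e = K·L = 2 × 140 = 280.0 in
λ = L_e / r_min = 280.00 / 0.7736 = 362

λ ≈ 362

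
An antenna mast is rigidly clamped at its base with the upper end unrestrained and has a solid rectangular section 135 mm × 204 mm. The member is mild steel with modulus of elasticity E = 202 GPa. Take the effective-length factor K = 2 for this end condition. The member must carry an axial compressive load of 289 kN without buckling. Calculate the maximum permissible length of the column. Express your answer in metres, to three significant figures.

Buckling occurs about the weak axis: I_min = h·b³/12 with b = 135 mm (the shorter side).
I_min = 204×135³/12 = 4.183×10^7 mm⁴
I = 4.183×10^-5 m⁴
At the buckling limit P_cr = P = 2.890×10^5 N
From P_cr = π²EI/(K·L)²:  L = (1/K)·√(π²EI/P_cr) = (1/2)·√(π²×2.02×10^11×4.183×10^-5/2.890×10^5)
L = 8.49 m

L_max ≈ 8.49 m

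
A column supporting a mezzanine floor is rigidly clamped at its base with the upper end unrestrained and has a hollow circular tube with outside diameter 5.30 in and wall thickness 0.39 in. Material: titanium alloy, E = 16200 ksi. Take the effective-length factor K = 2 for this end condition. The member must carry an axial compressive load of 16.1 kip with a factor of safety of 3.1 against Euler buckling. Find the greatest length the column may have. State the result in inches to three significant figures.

L_max ≈ 121 in

Inner diameter d_i = 5.30 − 2×0.39 = 4.520 in
I = π(d_o⁴ − d_i⁴)/64 = π(5.30⁴ − 4.520⁴)/64 = 18.24 in⁴
Required critical load P_cr = n·P = 3.1 × 16.1 = 49.91 kip = 4.991×10^4 lb
From P_cr = π²EI/(K·L)²:  L = (1/K)·√(π²EI/P_cr) = (1/2)·√(π²×1.62×10^7×18.24/4.991×10^4)
L = 121 in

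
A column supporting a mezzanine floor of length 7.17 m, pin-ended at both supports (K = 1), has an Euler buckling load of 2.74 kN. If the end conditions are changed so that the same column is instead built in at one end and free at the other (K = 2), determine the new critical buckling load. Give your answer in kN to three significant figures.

P_cr ∝ 1/K², so P_cr,new = P_cr,old × (K_old/K_new)² = 2.74 × (1/2)²
= 2.74 × 0.2500 = 0.685 kN

P_cr ≈ 0.685 kN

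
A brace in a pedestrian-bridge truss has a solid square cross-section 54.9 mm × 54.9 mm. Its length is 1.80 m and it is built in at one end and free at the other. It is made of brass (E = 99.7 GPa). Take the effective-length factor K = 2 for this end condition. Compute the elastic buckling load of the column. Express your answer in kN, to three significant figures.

I = a⁴/12 = 54.9⁴/12 = 7.570×10^5 mm⁴
I = 7.570×10^5 mm⁴ = 7.570×10^-7 m⁴
Effective length L_e = K·L = 2 × 1.80 = 3.600 m
P_cr = π²EI / L_e² = π² × 99.7×10⁹ × 7.570×10^-7 / 3.600² = 5.748×10^4 N

P_cr ≈ 57.5 kN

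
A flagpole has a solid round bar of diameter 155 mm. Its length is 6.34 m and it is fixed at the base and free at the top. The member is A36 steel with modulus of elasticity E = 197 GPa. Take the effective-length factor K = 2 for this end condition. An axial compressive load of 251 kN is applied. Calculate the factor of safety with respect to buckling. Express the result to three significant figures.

I = πd⁴/64 = π×155⁴/64 = 2.833×10^7 mm⁴
I = 2.833×10^7 mm⁴ = 2.833×10^-5 m⁴
Effective length L_e = K·L = 2 × 6.34 = 12.68 m
P_cr = π²EI / L_e² = π² × 197×10⁹ × 2.833×10^-5 / 12.68² = 3.426×10^5 N
Factor of safety n = P_cr / P = 342.63 / 251 = 1.37

n ≈ 1.37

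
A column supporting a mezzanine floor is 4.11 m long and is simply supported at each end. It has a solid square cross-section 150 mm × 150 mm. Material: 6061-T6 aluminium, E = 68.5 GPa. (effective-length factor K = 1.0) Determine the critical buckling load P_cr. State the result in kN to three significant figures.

P_cr ≈ 1690 kN

I = a⁴/12 = 150⁴/12 = 4.219×10^7 mm⁴
I = 4.219×10^7 mm⁴ = 4.219×10^-5 m⁴
Effective length L_e = K·L = 1 × 4.11 = 4.110 m
P_cr = π²EI / L_e² = π² × 68.5×10⁹ × 4.219×10^-5 / 4.110² = 1.688×10^6 N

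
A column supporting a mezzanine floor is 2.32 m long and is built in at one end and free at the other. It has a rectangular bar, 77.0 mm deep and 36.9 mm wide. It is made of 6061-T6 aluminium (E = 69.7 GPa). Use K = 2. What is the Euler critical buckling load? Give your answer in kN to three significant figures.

Buckling occurs about the weak axis: I_min = h·b³/12 with b = 36.9 mm (the shorter side).
I_min = 77.0×36.9³/12 = 3.224×10^5 mm⁴
I = 3.224×10^5 mm⁴ = 3.224×10^-7 m⁴
Effective length L_e = K·L = 2 × 2.32 = 4.640 m
P_cr = π²EI / L_e² = π² × 69.7×10⁹ × 3.224×10^-7 / 4.640² = 1.030×10^4 N

P_cr ≈ 10.3 kN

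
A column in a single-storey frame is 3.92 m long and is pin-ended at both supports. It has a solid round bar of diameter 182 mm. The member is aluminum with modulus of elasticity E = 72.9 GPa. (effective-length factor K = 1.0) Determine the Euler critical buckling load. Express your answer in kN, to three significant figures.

I = πd⁴/64 = π×182⁴/64 = 5.386×10^7 mm⁴
I = 5.386×10^7 mm⁴ = 5.386×10^-5 m⁴
Effective length L_e = K·L = 1 × 3.92 = 3.920 m
P_cr = π²EI / L_e² = π² × 72.9×10⁹ × 5.386×10^-5 / 3.920² = 2.522×10^6 N

P_cr ≈ 2520 kN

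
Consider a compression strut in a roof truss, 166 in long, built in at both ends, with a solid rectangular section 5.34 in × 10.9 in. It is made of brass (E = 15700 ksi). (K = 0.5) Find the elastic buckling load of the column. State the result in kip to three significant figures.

P_cr ≈ 3110 kip

Buckling occurs about the weak axis: I_min = h·b³/12 with b = 5.34 in (the shorter side).
I_min = 10.9×5.34³/12 = 138.3 in⁴
Effective length L_e = K·L = 0.5 × 166 = 83.00 in
P_cr = π²EI / L_e² = π² × 15700×10³ × 138.3 / 83.00² = 3.111×10^6 lb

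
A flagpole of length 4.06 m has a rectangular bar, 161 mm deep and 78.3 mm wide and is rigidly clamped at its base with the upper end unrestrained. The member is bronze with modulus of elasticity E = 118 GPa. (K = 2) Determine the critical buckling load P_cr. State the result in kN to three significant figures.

Buckling occurs about the weak axis: I_min = h·b³/12 with b = 78.3 mm (the shorter side).
I_min = 161×78.3³/12 = 6.441×10^6 mm⁴
I = 6.441×10^6 mm⁴ = 6.441×10^-6 m⁴
Effective length L_e = K·L = 2 × 4.06 = 8.120 m
P_cr = π²EI / L_e² = π² × 118×10⁹ × 6.441×10^-6 / 8.120² = 1.138×10^5 N

P_cr ≈ 114 kN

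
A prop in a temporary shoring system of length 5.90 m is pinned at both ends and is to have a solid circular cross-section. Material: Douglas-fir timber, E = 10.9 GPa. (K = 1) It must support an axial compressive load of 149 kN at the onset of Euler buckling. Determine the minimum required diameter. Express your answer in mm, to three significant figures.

d ≈ 177 mm

L_e = K·L = 1 × 5.90 = 5.900 m
Required I = P_cr·L_e²/(π²E) = 1.490×10^5 × 5.900² / (π² × 1.09×10^10) = 4.821×10^-5 m⁴
I_req = 4.821×10^7 mm⁴
Solid circle: I = πd⁴/64  ⇒  d = (64I/π)^(1/4) = (64×4.821×10^7/π)^(1/4) = 177 mm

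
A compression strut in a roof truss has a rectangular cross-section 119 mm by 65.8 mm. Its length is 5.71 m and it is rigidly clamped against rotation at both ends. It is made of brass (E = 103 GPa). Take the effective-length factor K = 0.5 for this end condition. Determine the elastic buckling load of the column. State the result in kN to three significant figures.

Buckling occurs about the weak axis: I_min = h·b³/12 with b = 65.8 mm (the shorter side).
I_min = 119×65.8³/12 = 2.825×10^6 mm⁴
I = 2.825×10^6 mm⁴ = 2.825×10^-6 m⁴
Effective length L_e = K·L = 0.5 × 5.71 = 2.855 m
P_cr = π²EI / L_e² = π² × 103×10⁹ × 2.825×10^-6 / 2.855² = 3.523×10^5 N

P_cr ≈ 352 kN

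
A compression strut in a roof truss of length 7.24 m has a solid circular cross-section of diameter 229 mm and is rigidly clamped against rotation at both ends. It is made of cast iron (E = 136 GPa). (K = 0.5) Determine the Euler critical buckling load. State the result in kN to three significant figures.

P_cr ≈ 13800 kN

I = πd⁴/64 = π×229⁴/64 = 1.350×10^8 mm⁴
I = 1.350×10^8 mm⁴ = 1.350×10^-4 m⁴
Effective length L_e = K·L = 0.5 × 7.24 = 3.620 m
P_cr = π²EI / L_e² = π² × 136×10⁹ × 1.350×10^-4 / 3.620² = 1.383×10^7 N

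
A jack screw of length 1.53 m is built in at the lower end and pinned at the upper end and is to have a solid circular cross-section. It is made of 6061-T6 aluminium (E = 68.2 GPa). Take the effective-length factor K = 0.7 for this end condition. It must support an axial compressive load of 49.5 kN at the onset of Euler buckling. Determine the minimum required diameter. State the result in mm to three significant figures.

d ≈ 36.2 mm

L_e = K·L = 0.7 × 1.53 = 1.071 m
Required I = P_cr·L_e²/(π²E) = 4.950×10^4 × 1.071² / (π² × 6.82×10^10) = 8.435×10^-8 m⁴
I_req = 8.435×10^4 mm⁴
Solid circle: I = πd⁴/64  ⇒  d = (64I/π)^(1/4) = (64×8.435×10^4/π)^(1/4) = 36.2 mm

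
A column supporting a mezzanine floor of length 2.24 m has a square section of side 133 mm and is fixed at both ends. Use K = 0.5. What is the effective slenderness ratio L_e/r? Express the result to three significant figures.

λ ≈ 29.2

I = a⁴/12 = 133⁴/12 = 2.608×10^7 mm⁴
A = 1.769×10^4 mm²;  r_min = √(I/A) = √(2.608×10^7/1.769×10^4) = 38.39 mm
L_e = K·L = 0.5 × 2.24 m = 1.120 m = 1120.0 mm
λ = L_e / r_min = 1120.0 / 38.39 = 29.2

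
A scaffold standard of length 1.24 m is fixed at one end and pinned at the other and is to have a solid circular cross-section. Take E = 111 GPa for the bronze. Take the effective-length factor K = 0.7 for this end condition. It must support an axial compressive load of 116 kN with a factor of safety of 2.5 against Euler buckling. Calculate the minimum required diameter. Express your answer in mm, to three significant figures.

Required P_cr = n·P = 2.5 × 116 = 290.0 kN
L_e = K·L = 0.7 × 1.24 = 0.8680 m
Required I = P_cr·L_e²/(π²E) = 2.900×10^5 × 0.8680² / (π² × 1.11×10^11) = 1.994×10^-7 m⁴
I_req = 1.994×10^5 mm⁴
Solid circle: I = πd⁴/64  ⇒  d = (64I/π)^(1/4) = (64×1.994×10^5/π)^(1/4) = 44.9 mm

d ≈ 44.9 mm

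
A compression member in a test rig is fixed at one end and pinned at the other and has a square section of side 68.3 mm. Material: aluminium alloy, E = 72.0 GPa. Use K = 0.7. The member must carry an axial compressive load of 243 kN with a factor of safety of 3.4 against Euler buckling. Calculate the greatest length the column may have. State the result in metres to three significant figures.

L_max ≈ 1.78 m

I = a⁴/12 = 68.3⁴/12 = 1.813×10^6 mm⁴
I = 1.813×10^-6 m⁴
Required critical load P_cr = n·P = 3.4 × 243 = 826.2 kN = 8.262×10^5 N
From P_cr = π²EI/(K·L)²:  L = (1/K)·√(π²EI/P_cr) = (1/0.7)·√(π²×7.20×10^10×1.813×10^-6/8.262×10^5)
L = 1.78 m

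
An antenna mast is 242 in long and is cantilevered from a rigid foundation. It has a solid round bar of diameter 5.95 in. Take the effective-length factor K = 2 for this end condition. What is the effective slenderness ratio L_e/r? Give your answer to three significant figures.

I = πd⁴/64 = π×5.95⁴/64 = 61.52 in⁴
A = 27.81 in²;  r_min = √(I/A) = √(61.52/27.81) = 1.487 in
L_e = K·L = 2 × 242 = 484.0 in
λ = L_e / r_min = 484.00 / 1.487 = 325

λ ≈ 325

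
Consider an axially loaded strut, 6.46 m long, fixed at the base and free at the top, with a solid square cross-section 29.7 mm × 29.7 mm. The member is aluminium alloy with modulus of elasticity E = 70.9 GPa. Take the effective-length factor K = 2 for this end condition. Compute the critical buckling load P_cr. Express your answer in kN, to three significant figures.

P_cr ≈ 0.272 kN

I = a⁴/12 = 29.7⁴/12 = 6.484×10^4 mm⁴
I = 6.484×10^4 mm⁴ = 6.484×10^-8 m⁴
Effective length L_e = K·L = 2 × 6.46 = 12.92 m
P_cr = π²EI / L_e² = π² × 70.9×10⁹ × 6.484×10^-8 / 12.92² = 271.8 N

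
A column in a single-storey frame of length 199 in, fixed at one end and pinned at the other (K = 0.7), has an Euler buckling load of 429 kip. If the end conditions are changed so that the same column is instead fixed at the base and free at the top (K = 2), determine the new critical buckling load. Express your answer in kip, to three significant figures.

P_cr ≈ 52.6 kip

P_cr ∝ 1/K², so P_cr,new = P_cr,old × (K_old/K_new)² = 429 × (0.7/2)²
= 429 × 0.1225 = 52.6 kip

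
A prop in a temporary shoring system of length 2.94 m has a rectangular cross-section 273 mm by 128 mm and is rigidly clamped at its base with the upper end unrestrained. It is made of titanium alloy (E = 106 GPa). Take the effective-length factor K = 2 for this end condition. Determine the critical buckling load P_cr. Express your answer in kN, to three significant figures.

Buckling occurs about the weak axis: I_min = h·b³/12 with b = 128 mm (the shorter side).
I_min = 273×128³/12 = 4.771×10^7 mm⁴
I = 4.771×10^7 mm⁴ = 4.771×10^-5 m⁴
Effective length L_e = K·L = 2 × 2.94 = 5.880 m
P_cr = π²EI / L_e² = π² × 106×10⁹ × 4.771×10^-5 / 5.880² = 1.444×10^6 N

P_cr ≈ 1440 kN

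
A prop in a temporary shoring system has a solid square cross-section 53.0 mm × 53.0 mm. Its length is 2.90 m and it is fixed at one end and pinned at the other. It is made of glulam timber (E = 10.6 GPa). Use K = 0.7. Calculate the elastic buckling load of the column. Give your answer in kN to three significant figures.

I = a⁴/12 = 53.0⁴/12 = 6.575×10^5 mm⁴
I = 6.575×10^5 mm⁴ = 6.575×10^-7 m⁴
Effective length L_e = K·L = 0.7 × 2.90 = 2.030 m
P_cr = π²EI / L_e² = π² × 10.6×10⁹ × 6.575×10^-7 / 2.030² = 1.669×10^4 N

P_cr ≈ 16.7 kN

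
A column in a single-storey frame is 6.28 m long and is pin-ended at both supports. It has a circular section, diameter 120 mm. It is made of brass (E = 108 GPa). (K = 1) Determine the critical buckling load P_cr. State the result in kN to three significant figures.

I = πd⁴/64 = π×120⁴/64 = 1.018×10^7 mm⁴
I = 1.018×10^7 mm⁴ = 1.018×10^-5 m⁴
Effective length L_e = K·L = 1 × 6.28 = 6.280 m
P_cr = π²EI / L_e² = π² × 108×10⁹ × 1.018×10^-5 / 6.280² = 2.751×10^5 N

P_cr ≈ 275 kN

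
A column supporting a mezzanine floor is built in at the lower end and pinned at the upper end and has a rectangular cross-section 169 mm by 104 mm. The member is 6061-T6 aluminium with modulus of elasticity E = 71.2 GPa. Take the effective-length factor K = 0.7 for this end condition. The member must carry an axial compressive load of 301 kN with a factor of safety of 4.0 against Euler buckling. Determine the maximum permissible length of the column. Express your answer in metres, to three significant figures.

L_max ≈ 4.34 m

Buckling occurs about the weak axis: I_min = h·b³/12 with b = 104 mm (the shorter side).
I_min = 169×104³/12 = 1.584×10^7 mm⁴
I = 1.584×10^-5 m⁴
Required critical load P_cr = n·P = 4.0 × 301 = 1204 kN = 1.204×10^6 N
From P_cr = π²EI/(K·L)²:  L = (1/K)·√(π²EI/P_cr) = (1/0.7)·√(π²×7.12×10^10×1.584×10^-5/1.204×10^6)
L = 4.34 m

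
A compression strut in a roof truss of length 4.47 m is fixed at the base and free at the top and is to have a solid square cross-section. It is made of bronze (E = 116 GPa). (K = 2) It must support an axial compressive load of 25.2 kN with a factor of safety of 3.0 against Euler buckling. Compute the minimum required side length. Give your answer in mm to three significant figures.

a ≈ 89.2 mm

Required P_cr = n·P = 3.0 × 25.2 = 75.60 kN
L_e = K·L = 2 × 4.47 = 8.940 m
Required I = P_cr·L_e²/(π²E) = 7.560×10^4 × 8.940² / (π² × 1.16×10^11) = 5.278×10^-6 m⁴
I_req = 5.278×10^6 mm⁴
Solid square: I = a⁴/12  ⇒  a = (12I)^(1/4) = (12×5.278×10^6)^(1/4) = 89.2 mm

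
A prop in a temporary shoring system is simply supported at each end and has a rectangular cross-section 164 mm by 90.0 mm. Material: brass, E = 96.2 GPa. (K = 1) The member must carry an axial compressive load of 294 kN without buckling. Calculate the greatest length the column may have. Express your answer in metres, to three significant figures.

L_max ≈ 5.67 m

Buckling occurs about the weak axis: I_min = h·b³/12 with b = 90.0 mm (the shorter side).
I_min = 164×90.0³/12 = 9.963×10^6 mm⁴
I = 9.963×10^-6 m⁴
At the buckling limit P_cr = P = 2.940×10^5 N
From P_cr = π²EI/(K·L)²:  L = (1/K)·√(π²EI/P_cr) = (1/1)·√(π²×9.62×10^10×9.963×10^-6/2.940×10^5)
L = 5.67 m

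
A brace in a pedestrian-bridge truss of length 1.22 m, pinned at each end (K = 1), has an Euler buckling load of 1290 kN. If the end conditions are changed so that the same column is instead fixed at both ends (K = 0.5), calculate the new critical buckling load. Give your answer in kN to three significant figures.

P_cr ∝ 1/K², so P_cr,new = P_cr,old × (K_old/K_new)² = 1290 × (1/0.5)²
= 1290 × 4.000 = 5160 kN

P_cr ≈ 5160 kN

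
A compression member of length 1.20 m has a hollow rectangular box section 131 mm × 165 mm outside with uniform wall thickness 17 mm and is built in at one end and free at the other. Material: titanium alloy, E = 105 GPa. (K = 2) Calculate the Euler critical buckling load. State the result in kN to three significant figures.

P_cr ≈ 3770 kN

Inner dimensions: h_i = 165 − 2×17 = 131.0 mm, b_i = 131 − 2×17 = 97.00 mm
Weak-axis I_min = (h_o·b_o³ − h_i·b_i³)/12 with b_o = 131, b_i = 97.00 mm (shorter outer/inner sides).
I_min = (165×131³ − 131.0×97.00³)/12 = 2.095×10^7 mm⁴
I = 2.095×10^7 mm⁴ = 2.095×10^-5 m⁴
Effective length L_e = K·L = 2 × 1.20 = 2.400 m
P_cr = π²EI / L_e² = π² × 105×10⁹ × 2.095×10^-5 / 2.400² = 3.769×10^6 N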